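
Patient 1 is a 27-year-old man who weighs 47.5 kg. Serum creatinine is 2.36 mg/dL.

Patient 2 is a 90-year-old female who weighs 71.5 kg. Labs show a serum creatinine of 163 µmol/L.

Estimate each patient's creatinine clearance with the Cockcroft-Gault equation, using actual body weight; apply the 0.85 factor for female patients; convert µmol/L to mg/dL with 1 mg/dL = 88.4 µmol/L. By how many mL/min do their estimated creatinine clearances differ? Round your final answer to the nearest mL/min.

9 mL/min

Patient 1: CrCl = (140 − 27) × 47.5 / (72 × 2.36) = 5367.5 / 169.92 ≈ 31.6 mL/min
Patient 2: SCr = 163 / 88.4 = 1.844 mg/dL
Patient 2: CrCl = (140 − 90) × 71.5 / (72 × 1.844) × 0.85 = 3575.0 / 132.77 × 0.85 ≈ 22.9 mL/min
|31.6 − 22.9| = 8.7 mL/min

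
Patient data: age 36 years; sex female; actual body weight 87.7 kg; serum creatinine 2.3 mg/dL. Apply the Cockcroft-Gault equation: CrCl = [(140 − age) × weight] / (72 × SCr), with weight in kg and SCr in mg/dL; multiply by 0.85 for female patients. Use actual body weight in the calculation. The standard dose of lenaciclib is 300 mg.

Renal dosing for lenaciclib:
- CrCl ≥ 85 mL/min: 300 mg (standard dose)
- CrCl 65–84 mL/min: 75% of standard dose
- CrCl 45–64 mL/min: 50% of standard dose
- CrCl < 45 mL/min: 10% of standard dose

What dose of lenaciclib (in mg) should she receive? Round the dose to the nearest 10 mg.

CrCl = (140 − 36) × 87.7 / (72 × 2.3) × 0.85 = 9120.8 / 165.60 × 0.85 ≈ 46.8 mL/min
CrCl ≈ 47 mL/min → bracket 45–64 mL/min.
50% of 300 mg = 150 mg

150 mg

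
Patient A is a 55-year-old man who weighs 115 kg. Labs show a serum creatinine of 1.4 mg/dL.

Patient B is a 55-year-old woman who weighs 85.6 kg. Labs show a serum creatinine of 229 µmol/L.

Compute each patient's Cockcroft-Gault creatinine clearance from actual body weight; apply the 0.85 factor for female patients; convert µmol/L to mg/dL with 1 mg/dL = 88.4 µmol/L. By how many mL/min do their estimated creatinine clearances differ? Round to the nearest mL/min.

Patient A: CrCl = (140 − 55) × 115 / (72 × 1.4) = 9775.0 / 100.80 ≈ 97.0 mL/min
Patient B: SCr = 229 / 88.4 = 2.59 mg/dL
Patient B: CrCl = (140 − 55) × 85.6 / (72 × 2.59) × 0.85 = 7276.0 / 186.48 × 0.85 ≈ 33.2 mL/min
|97.0 − 33.2| = 63.8 mL/min

64 mL/min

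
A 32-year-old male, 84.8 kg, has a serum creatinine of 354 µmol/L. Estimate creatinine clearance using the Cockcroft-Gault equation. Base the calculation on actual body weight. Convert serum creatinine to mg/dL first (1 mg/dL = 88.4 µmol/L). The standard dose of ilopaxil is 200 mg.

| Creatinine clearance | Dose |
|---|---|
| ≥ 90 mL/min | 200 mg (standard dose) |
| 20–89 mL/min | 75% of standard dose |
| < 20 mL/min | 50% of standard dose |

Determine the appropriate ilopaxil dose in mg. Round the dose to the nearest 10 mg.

SCr = 354 / 88.4 = 4.005 mg/dL
CrCl = (140 − 32) × 84.8 / (72 × 4.005) = 9158.4 / 288.36 ≈ 31.8 mL/min
CrCl ≈ 32 mL/min → bracket 20–89 mL/min.
75% of 200 mg = 150 mg

150 mg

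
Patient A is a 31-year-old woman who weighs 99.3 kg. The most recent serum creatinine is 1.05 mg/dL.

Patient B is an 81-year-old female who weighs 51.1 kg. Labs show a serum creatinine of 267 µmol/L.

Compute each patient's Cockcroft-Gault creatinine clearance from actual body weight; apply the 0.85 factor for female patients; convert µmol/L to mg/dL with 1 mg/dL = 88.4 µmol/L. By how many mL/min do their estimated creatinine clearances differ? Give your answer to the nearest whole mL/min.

110 mL/min

Patient A: CrCl = (140 − 31) × 99.3 / (72 × 1.05) × 0.85 = 10823.7 / 75.60 × 0.85 ≈ 121.7 mL/min
Patient B: SCr = 267 / 88.4 = 3.02 mg/dL
Patient B: CrCl = (140 − 81) × 51.1 / (72 × 3.02) × 0.85 = 3014.9 / 217.44 × 0.85 ≈ 11.8 mL/min
|121.7 − 11.8| = 109.9 mL/min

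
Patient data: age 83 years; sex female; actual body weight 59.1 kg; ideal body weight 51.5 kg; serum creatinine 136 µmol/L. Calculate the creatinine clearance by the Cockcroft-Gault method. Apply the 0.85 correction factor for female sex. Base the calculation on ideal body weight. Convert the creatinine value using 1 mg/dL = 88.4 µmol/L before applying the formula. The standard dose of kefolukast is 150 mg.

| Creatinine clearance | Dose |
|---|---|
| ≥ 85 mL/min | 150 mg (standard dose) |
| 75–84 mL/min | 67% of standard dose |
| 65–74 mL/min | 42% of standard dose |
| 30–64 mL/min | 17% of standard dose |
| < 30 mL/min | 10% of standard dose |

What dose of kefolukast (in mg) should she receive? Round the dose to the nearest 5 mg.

SCr = 136 / 88.4 = 1.538 mg/dL
CrCl = (140 − 83) × 51.5 / (72 × 1.538) × 0.85 = 2935.5 / 110.74 × 0.85 ≈ 22.5 mL/min
CrCl ≈ 23 mL/min → bracket < 30 mL/min.
10% of 150 mg = 15 mg

15 mg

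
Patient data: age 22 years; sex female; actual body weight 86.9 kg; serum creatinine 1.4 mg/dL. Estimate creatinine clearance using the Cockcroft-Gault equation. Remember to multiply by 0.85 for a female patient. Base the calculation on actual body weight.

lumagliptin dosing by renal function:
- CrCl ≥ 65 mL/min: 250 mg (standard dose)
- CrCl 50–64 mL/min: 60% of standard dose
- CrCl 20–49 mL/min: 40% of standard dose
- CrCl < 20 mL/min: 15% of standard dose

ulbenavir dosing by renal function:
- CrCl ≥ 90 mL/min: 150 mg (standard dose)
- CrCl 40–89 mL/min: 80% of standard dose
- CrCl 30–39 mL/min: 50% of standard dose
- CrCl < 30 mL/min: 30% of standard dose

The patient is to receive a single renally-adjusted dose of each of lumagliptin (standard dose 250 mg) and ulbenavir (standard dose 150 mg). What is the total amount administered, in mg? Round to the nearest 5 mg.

370 mg

CrCl = (140 − 22) × 86.9 / (72 × 1.4) × 0.85 = 10254.2 / 100.80 × 0.85 ≈ 86.5 mL/min
CrCl ≈ 86 mL/min.
lumagliptin: ≥ 65 mL/min → 100% of 250 mg = 250 mg.
ulbenavir: 40–89 mL/min → 80% of 150 mg = 120 mg.
Total = 250 + 120 = 370 mg.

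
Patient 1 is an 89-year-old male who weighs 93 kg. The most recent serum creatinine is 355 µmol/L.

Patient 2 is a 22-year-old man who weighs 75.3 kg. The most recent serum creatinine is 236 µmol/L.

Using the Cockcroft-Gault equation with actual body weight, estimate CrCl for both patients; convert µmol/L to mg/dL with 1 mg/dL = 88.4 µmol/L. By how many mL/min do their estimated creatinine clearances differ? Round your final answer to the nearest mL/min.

Patient 1: SCr = 355 / 88.4 = 4.016 mg/dL
Patient 1: CrCl = (140 − 89) × 93 / (72 × 4.016) = 4743.0 / 289.15 ≈ 16.4 mL/min
Patient 2: SCr = 236 / 88.4 = 2.67 mg/dL
Patient 2: CrCl = (140 − 22) × 75.3 / (72 × 2.67) = 8885.4 / 192.24 ≈ 46.2 mL/min
|16.4 − 46.2| = 29.8 mL/min

30 mL/min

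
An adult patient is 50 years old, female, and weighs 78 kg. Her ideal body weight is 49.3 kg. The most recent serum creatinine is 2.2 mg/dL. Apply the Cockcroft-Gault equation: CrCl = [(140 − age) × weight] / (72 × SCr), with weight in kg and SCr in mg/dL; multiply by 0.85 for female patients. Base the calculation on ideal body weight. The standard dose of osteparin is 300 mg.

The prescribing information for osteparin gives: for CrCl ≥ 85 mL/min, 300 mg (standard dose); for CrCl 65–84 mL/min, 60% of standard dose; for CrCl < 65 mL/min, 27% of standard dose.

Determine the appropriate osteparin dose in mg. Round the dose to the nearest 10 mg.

CrCl = (140 − 50) × 49.3 / (72 × 2.2) × 0.85 = 4437.0 / 158.40 × 0.85 ≈ 23.8 mL/min
CrCl ≈ 24 mL/min → bracket < 65 mL/min.
27% of 300 mg = 81 mg → 80 mg

80 mg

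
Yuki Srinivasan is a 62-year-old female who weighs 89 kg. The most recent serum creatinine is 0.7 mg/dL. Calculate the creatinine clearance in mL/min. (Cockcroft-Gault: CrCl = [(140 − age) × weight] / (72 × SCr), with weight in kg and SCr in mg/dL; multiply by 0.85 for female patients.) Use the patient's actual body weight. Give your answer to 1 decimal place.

117.1 mL/min

CrCl = (140 − 62) × 89 / (72 × 0.7) × 0.85 = 6942.0 / 50.40 × 0.85 ≈ 117.1 mL/min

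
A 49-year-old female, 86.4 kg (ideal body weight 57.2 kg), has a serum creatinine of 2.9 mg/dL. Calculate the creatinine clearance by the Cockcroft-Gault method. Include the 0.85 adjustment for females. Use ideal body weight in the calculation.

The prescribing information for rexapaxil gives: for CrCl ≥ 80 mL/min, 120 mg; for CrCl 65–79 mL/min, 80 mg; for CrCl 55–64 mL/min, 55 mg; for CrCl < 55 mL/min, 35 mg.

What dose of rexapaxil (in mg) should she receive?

CrCl = (140 − 49) × 57.2 / (72 × 2.9) × 0.85 = 5205.2 / 208.80 × 0.85 ≈ 21.2 mL/min
CrCl ≈ 21 mL/min → bracket < 55 mL/min.
Dose for this bracket: 35 mg.

35 mg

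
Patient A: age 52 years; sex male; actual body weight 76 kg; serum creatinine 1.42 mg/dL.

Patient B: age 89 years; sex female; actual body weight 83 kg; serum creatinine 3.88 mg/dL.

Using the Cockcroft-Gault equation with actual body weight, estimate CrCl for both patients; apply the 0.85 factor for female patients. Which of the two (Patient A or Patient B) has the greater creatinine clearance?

Patient A

Patient A: CrCl = (140 − 52) × 76 / (72 × 1.42) = 6688.0 / 102.24 ≈ 65.4 mL/min
Patient B: CrCl = (140 − 89) × 83 / (72 × 3.88) × 0.85 = 4233.0 / 279.36 × 0.85 ≈ 12.9 mL/min
65.4 vs 12.9 mL/min → Patient A is higher.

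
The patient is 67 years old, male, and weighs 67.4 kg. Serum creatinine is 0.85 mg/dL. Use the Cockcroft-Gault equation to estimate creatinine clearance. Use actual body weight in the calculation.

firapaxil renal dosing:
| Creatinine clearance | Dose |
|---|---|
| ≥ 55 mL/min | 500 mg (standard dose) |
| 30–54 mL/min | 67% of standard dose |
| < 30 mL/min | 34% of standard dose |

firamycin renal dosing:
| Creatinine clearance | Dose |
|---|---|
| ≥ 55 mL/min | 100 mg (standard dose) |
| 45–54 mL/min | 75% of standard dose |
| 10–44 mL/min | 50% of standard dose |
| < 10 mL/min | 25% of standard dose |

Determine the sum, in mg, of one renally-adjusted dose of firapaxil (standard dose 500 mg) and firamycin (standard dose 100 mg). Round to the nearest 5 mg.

CrCl = (140 − 67) × 67.4 / (72 × 0.85) = 4920.2 / 61.20 ≈ 80.4 mL/min
CrCl ≈ 80 mL/min.
firapaxil: ≥ 55 mL/min → 100% of 500 mg = 500 mg.
firamycin: ≥ 55 mL/min → 100% of 100 mg = 100 mg.
Total = 500 + 100 = 600 mg.

600 mg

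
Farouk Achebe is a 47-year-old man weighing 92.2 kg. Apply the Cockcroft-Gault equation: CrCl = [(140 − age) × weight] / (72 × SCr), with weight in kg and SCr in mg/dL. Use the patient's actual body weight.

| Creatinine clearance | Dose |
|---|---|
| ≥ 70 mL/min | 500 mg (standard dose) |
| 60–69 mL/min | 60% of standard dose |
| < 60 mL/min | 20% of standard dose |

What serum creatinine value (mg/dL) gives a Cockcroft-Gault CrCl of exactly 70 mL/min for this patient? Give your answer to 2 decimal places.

Standard dose requires CrCl ≥ 70 mL/min.
Set (140 − 47) × 92.2 / (72 × SCr) = 70
SCr = (140 − 47) × 92.2 / (72 × 70) = 1.701 mg/dL

1.70 mg/dL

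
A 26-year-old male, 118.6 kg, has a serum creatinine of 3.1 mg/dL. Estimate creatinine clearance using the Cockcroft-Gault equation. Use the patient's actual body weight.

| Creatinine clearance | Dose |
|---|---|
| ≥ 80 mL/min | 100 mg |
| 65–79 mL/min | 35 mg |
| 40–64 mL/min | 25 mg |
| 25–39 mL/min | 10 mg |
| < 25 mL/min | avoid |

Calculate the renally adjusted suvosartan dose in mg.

CrCl = (140 − 26) × 118.6 / (72 × 3.1) = 13520.4 / 223.20 ≈ 60.6 mL/min
CrCl ≈ 61 mL/min → bracket 40–64 mL/min.
Dose for this bracket: 25 mg.

25 mg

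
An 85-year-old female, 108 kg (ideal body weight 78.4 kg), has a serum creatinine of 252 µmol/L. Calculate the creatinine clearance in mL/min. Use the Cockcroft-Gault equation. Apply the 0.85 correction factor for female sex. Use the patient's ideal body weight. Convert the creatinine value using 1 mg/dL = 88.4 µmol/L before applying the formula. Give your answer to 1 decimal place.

SCr = 252 / 88.4 = 2.851 mg/dL
CrCl = (140 − 85) × 78.4 / (72 × 2.851) × 0.85 = 4312.0 / 205.27 × 0.85 ≈ 17.9 mL/min

17.9 mL/min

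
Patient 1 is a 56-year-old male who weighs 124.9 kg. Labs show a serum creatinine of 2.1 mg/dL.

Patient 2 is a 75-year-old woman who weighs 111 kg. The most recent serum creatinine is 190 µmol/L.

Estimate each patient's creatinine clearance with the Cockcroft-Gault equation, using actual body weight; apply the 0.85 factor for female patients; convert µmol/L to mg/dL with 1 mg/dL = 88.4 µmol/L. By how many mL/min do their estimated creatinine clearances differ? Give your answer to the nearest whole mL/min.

30 mL/min

Patient 1: CrCl = (140 − 56) × 124.9 / (72 × 2.1) = 10491.6 / 151.20 ≈ 69.4 mL/min
Patient 2: SCr = 190 / 88.4 = 2.149 mg/dL
Patient 2: CrCl = (140 − 75) × 111 / (72 × 2.149) × 0.85 = 7215.0 / 154.73 × 0.85 ≈ 39.6 mL/min
|69.4 − 39.6| = 29.8 mL/min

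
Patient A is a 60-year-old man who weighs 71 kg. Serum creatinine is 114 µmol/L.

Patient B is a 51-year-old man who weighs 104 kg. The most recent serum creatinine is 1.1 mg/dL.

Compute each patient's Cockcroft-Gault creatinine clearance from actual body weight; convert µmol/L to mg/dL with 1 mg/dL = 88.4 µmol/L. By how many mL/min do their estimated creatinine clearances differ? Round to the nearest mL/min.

Patient A: SCr = 114 / 88.4 = 1.29 mg/dL
Patient A: CrCl = (140 − 60) × 71 / (72 × 1.29) = 5680.0 / 92.88 ≈ 61.2 mL/min
Patient B: CrCl = (140 − 51) × 104 / (72 × 1.1) = 9256.0 / 79.20 ≈ 116.9 mL/min
|61.2 − 116.9| = 55.7 mL/min

56 mL/min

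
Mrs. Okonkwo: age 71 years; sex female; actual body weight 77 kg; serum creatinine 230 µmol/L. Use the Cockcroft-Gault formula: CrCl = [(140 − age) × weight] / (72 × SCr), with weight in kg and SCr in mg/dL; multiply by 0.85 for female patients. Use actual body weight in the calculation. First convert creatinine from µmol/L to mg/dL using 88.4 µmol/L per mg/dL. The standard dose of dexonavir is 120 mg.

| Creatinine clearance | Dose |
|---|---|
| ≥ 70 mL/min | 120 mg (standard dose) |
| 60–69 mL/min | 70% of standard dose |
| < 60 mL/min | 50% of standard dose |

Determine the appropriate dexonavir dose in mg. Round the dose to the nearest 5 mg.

SCr = 230 / 88.4 = 2.602 mg/dL
CrCl = (140 − 71) × 77 / (72 × 2.602) × 0.85 = 5313.0 / 187.34 × 0.85 ≈ 24.1 mL/min
CrCl ≈ 24 mL/min → bracket < 60 mL/min.
50% of 120 mg = 60 mg

60 mg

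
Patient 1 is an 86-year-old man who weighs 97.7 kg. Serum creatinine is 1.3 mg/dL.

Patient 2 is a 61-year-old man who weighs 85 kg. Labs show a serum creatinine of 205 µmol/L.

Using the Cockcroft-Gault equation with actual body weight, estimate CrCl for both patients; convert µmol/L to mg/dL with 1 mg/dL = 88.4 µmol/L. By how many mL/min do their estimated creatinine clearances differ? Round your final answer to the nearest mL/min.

16 mL/min

Patient 1: CrCl = (140 − 86) × 97.7 / (72 × 1.3) = 5275.8 / 93.60 ≈ 56.4 mL/min
Patient 2: SCr = 205 / 88.4 = 2.319 mg/dL
Patient 2: CrCl = (140 − 61) × 85 / (72 × 2.319) = 6715.0 / 166.97 ≈ 40.2 mL/min
|56.4 − 40.2| = 16.2 mL/min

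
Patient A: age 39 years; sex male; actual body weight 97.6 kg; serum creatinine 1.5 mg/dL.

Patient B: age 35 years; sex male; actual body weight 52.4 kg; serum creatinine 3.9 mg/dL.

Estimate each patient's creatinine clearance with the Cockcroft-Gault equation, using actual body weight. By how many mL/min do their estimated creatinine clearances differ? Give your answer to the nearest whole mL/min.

72 mL/min

Patient A: CrCl = (140 − 39) × 97.6 / (72 × 1.5) = 9857.6 / 108.00 ≈ 91.3 mL/min
Patient B: CrCl = (140 − 35) × 52.4 / (72 × 3.9) = 5502.0 / 280.80 ≈ 19.6 mL/min
|91.3 − 19.6| = 71.7 mL/min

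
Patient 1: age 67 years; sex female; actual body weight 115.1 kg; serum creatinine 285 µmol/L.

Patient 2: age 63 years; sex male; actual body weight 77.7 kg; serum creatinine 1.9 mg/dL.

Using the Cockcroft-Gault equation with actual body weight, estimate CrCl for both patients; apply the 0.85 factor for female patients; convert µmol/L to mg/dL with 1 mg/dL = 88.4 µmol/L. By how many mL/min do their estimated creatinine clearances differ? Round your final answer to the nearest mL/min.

Patient 1: SCr = 285 / 88.4 = 3.224 mg/dL
Patient 1: CrCl = (140 − 67) × 115.1 / (72 × 3.224) × 0.85 = 8402.3 / 232.13 × 0.85 ≈ 30.8 mL/min
Patient 2: CrCl = (140 − 63) × 77.7 / (72 × 1.9) = 5982.9 / 136.80 ≈ 43.7 mL/min
|30.8 − 43.7| = 12.9 mL/min

13 mL/min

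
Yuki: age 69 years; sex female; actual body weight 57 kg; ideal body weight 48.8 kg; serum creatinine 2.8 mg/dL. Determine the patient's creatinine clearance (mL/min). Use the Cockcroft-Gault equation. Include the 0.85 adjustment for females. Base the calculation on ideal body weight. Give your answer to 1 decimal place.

14.6 mL/min

CrCl = (140 − 69) × 48.8 / (72 × 2.8) × 0.85 = 3464.8 / 201.60 × 0.85 ≈ 14.6 mL/min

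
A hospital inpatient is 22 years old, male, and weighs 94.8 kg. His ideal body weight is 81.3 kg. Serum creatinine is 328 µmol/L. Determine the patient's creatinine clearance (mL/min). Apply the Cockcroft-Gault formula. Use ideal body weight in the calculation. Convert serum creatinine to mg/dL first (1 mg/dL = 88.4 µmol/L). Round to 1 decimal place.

35.9 mL/min

SCr = 328 / 88.4 = 3.71 mg/dL
CrCl = (140 − 22) × 81.3 / (72 × 3.71) = 9593.4 / 267.12 ≈ 35.9 mL/min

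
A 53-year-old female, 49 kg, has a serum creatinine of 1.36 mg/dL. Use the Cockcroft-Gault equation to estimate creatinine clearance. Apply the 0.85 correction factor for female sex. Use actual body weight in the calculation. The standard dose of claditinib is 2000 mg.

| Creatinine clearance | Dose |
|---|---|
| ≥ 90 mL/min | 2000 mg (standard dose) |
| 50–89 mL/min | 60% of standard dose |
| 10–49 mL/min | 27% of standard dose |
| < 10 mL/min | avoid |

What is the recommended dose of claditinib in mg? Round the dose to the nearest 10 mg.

540 mg

CrCl = (140 − 53) × 49 / (72 × 1.36) × 0.85 = 4263.0 / 97.92 × 0.85 ≈ 37.0 mL/min
CrCl ≈ 37 mL/min → bracket 10–49 mL/min.
27% of 2000 mg = 540 mg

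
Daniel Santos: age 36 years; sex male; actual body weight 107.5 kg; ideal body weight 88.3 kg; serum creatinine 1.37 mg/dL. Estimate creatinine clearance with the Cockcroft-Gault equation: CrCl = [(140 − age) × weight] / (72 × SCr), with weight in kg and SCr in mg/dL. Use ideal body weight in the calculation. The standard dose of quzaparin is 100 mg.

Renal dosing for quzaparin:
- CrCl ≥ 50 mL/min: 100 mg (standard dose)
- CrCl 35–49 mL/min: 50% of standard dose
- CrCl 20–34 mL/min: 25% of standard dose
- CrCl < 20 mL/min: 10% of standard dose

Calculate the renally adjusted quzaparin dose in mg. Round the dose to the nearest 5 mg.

CrCl = (140 − 36) × 88.3 / (72 × 1.37) = 9183.2 / 98.64 ≈ 93.1 mL/min
CrCl ≈ 93 mL/min → bracket ≥ 50 mL/min.
100% of 100 mg = 100 mg

100 mg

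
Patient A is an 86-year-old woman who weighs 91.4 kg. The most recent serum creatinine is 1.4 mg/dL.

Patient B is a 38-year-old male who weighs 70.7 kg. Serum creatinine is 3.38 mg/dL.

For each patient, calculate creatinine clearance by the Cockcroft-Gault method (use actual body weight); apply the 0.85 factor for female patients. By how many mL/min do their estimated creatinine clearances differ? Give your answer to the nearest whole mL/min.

Patient A: CrCl = (140 − 86) × 91.4 / (72 × 1.4) × 0.85 = 4935.6 / 100.80 × 0.85 ≈ 41.6 mL/min
Patient B: CrCl = (140 − 38) × 70.7 / (72 × 3.38) = 7211.4 / 243.36 ≈ 29.6 mL/min
|41.6 − 29.6| = 12.0 mL/min

12 mL/min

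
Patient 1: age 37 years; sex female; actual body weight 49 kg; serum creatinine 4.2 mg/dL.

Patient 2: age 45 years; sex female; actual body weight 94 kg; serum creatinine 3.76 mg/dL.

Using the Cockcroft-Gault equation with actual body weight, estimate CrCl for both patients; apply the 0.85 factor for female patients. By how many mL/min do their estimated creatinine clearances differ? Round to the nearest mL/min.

Patient 1: CrCl = (140 − 37) × 49 / (72 × 4.2) × 0.85 = 5047.0 / 302.40 × 0.85 ≈ 14.2 mL/min
Patient 2: CrCl = (140 − 45) × 94 / (72 × 3.76) × 0.85 = 8930.0 / 270.72 × 0.85 ≈ 28.0 mL/min
|14.2 − 28.0| = 13.8 mL/min

14 mL/min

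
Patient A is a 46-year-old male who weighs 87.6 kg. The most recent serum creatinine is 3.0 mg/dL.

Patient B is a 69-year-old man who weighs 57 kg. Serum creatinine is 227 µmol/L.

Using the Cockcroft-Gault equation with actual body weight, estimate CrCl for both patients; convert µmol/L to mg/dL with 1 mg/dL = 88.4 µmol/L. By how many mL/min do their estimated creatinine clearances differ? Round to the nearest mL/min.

Patient A: CrCl = (140 − 46) × 87.6 / (72 × 3) = 8234.4 / 216.00 ≈ 38.1 mL/min
Patient B: SCr = 227 / 88.4 = 2.568 mg/dL
Patient B: CrCl = (140 − 69) × 57 / (72 × 2.568) = 4047.0 / 184.90 ≈ 21.9 mL/min
|38.1 − 21.9| = 16.2 mL/min

16 mL/min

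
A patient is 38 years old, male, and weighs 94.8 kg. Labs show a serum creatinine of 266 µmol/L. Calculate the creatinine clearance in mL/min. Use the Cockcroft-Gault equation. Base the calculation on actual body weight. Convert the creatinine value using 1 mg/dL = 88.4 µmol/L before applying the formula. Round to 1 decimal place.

44.6 mL/min

SCr = 266 / 88.4 = 3.009 mg/dL
CrCl = (140 − 38) × 94.8 / (72 × 3.009) = 9669.6 / 216.65 ≈ 44.6 mL/min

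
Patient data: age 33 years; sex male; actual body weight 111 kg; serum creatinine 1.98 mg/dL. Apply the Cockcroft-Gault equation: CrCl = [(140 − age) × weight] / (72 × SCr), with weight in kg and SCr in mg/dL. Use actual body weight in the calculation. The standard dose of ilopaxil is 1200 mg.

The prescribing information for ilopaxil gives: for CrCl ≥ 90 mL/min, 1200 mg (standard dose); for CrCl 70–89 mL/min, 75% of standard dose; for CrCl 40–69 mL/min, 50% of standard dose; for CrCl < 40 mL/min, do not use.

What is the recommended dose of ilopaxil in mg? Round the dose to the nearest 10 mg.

900 mg

CrCl = (140 − 33) × 111 / (72 × 1.98) = 11877.0 / 142.56 ≈ 83.3 mL/min
CrCl ≈ 83 mL/min → bracket 70–89 mL/min.
75% of 1200 mg = 900 mg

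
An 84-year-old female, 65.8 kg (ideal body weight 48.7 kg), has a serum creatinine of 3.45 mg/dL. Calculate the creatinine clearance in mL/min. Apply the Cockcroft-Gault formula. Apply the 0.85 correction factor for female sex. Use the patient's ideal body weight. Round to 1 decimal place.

9.3 mL/min

CrCl = (140 − 84) × 48.7 / (72 × 3.45) × 0.85 = 2727.2 / 248.40 × 0.85 ≈ 9.3 mL/min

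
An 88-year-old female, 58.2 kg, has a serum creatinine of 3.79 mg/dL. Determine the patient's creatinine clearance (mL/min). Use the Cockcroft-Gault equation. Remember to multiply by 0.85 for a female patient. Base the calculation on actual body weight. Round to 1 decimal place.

9.4 mL/min

CrCl = (140 − 88) × 58.2 / (72 × 3.79) × 0.85 = 3026.4 / 272.88 × 0.85 ≈ 9.4 mL/min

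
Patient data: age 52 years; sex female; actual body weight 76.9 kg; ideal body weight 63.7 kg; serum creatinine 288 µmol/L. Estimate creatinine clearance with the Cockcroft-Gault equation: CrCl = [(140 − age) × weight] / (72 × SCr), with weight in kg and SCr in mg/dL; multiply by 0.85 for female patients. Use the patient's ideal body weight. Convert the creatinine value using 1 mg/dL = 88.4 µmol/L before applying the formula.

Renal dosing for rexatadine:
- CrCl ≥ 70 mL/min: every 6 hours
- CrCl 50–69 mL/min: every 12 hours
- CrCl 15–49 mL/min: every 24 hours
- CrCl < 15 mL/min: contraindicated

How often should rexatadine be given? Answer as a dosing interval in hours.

every 24 hours

SCr = 288 / 88.4 = 3.258 mg/dL
CrCl = (140 − 52) × 63.7 / (72 × 3.258) × 0.85 = 5605.6 / 234.58 × 0.85 ≈ 20.3 mL/min
CrCl ≈ 20 mL/min → bracket 15–49 mL/min → every 24 hours.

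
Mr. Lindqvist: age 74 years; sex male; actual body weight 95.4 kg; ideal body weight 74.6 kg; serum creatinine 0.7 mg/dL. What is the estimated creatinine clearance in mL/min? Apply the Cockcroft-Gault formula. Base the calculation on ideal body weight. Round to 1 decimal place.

CrCl = (140 − 74) × 74.6 / (72 × 0.7) = 4923.6 / 50.40 ≈ 97.7 mL/min

97.7 mL/min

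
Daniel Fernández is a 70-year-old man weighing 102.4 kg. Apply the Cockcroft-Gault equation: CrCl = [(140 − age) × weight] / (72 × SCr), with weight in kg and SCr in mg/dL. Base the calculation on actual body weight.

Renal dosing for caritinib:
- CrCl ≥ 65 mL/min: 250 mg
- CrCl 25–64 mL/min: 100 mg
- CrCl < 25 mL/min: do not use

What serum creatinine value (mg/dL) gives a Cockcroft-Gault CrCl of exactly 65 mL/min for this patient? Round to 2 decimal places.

Standard dose requires CrCl ≥ 65 mL/min.
Set (140 − 70) × 102.4 / (72 × SCr) = 65
SCr = (140 − 70) × 102.4 / (72 × 65) = 1.532 mg/dL

1.53 mg/dL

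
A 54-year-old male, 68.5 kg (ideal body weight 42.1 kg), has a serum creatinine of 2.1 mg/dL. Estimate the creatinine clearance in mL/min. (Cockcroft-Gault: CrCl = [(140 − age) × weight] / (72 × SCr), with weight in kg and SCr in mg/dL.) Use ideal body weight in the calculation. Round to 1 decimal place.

23.9 mL/min

CrCl = (140 − 54) × 42.1 / (72 × 2.1) = 3620.6 / 151.20 ≈ 23.9 mL/min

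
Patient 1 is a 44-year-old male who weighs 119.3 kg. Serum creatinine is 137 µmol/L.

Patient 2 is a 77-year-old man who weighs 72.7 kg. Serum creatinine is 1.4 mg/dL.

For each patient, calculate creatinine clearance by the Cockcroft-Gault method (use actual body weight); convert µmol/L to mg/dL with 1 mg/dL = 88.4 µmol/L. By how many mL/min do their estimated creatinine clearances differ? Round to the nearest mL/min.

57 mL/min

Patient 1: SCr = 137 / 88.4 = 1.55 mg/dL
Patient 1: CrCl = (140 − 44) × 119.3 / (72 × 1.55) = 11452.8 / 111.60 ≈ 102.6 mL/min
Patient 2: CrCl = (140 − 77) × 72.7 / (72 × 1.4) = 4580.1 / 100.80 ≈ 45.4 mL/min
|102.6 − 45.4| = 57.2 mL/min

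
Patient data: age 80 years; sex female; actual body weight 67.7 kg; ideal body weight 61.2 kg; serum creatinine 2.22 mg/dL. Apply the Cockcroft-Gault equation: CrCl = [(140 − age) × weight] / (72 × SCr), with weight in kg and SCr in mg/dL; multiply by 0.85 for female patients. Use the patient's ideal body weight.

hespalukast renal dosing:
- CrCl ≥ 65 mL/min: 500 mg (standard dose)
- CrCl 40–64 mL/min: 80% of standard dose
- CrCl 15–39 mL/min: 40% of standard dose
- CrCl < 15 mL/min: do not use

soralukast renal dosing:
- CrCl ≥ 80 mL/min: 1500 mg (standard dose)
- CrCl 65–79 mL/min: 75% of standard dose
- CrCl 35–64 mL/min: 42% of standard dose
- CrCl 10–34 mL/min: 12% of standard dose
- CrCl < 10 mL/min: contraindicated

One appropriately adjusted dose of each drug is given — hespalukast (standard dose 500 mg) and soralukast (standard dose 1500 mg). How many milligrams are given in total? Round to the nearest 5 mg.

380 mg

CrCl = (140 − 80) × 61.2 / (72 × 2.22) × 0.85 = 3672.0 / 159.84 × 0.85 ≈ 19.5 mL/min
CrCl ≈ 20 mL/min.
hespalukast: 15–39 mL/min → 40% of 500 mg = 200 mg.
soralukast: 10–34 mL/min → 12% of 1500 mg = 180 mg.
Total = 200 + 180 = 380 mg.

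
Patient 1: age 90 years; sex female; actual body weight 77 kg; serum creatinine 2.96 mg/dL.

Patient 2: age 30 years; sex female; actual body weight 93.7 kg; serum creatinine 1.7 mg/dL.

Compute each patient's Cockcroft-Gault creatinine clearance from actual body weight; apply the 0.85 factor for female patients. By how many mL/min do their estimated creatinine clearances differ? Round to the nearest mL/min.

Patient 1: CrCl = (140 − 90) × 77 / (72 × 2.96) × 0.85 = 3850.0 / 213.12 × 0.85 ≈ 15.4 mL/min
Patient 2: CrCl = (140 − 30) × 93.7 / (72 × 1.7) × 0.85 = 10307.0 / 122.40 × 0.85 ≈ 71.6 mL/min
|15.4 − 71.6| = 56.2 mL/min

56 mL/min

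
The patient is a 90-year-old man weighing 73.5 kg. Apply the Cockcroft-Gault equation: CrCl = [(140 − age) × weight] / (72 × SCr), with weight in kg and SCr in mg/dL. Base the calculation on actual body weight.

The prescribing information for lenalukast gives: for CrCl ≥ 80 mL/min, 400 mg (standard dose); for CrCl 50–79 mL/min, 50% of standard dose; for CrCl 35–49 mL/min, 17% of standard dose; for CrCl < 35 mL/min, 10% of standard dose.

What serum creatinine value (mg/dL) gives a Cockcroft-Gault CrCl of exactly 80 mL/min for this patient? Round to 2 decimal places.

0.64 mg/dL

Standard dose requires CrCl ≥ 80 mL/min.
Set (140 − 90) × 73.5 / (72 × SCr) = 80
SCr = (140 − 90) × 73.5 / (72 × 80) = 0.638 mg/dL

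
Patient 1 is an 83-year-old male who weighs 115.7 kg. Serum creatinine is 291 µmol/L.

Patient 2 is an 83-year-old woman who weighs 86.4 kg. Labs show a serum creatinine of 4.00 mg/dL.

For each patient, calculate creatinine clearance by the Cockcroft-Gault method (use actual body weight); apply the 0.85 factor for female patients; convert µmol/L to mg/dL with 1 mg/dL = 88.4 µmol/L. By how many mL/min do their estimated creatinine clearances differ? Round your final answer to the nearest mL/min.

13 mL/min

Patient 1: SCr = 291 / 88.4 = 3.292 mg/dL
Patient 1: CrCl = (140 − 83) × 115.7 / (72 × 3.292) = 6594.9 / 237.02 ≈ 27.8 mL/min
Patient 2: CrCl = (140 − 83) × 86.4 / (72 × 4) × 0.85 = 4924.8 / 288.00 × 0.85 ≈ 14.5 mL/min
|27.8 − 14.5| = 13.3 mL/min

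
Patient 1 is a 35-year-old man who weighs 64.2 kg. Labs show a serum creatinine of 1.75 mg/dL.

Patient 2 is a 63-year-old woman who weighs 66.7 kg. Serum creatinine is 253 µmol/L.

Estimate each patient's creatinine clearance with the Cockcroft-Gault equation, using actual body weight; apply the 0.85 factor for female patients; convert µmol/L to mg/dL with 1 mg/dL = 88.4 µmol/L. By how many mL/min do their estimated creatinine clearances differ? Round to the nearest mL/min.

32 mL/min

Patient 1: CrCl = (140 − 35) × 64.2 / (72 × 1.75) = 6741.0 / 126.00 ≈ 53.5 mL/min
Patient 2: SCr = 253 / 88.4 = 2.862 mg/dL
Patient 2: CrCl = (140 − 63) × 66.7 / (72 × 2.862) × 0.85 = 5135.9 / 206.06 × 0.85 ≈ 21.2 mL/min
|53.5 − 21.2| = 32.3 mL/min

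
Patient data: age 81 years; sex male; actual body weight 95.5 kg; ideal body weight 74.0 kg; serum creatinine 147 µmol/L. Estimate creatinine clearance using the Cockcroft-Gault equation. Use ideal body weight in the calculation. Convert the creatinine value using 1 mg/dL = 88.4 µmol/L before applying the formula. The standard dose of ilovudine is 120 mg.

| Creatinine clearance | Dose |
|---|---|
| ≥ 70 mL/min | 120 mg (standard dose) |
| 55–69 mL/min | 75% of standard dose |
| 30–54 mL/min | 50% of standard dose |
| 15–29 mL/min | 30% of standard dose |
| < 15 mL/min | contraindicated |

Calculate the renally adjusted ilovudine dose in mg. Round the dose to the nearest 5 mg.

SCr = 147 / 88.4 = 1.663 mg/dL
CrCl = (140 − 81) × 74 / (72 × 1.663) = 4366.0 / 119.74 ≈ 36.5 mL/min
CrCl ≈ 36 mL/min → bracket 30–54 mL/min.
50% of 120 mg = 60 mg

60 mg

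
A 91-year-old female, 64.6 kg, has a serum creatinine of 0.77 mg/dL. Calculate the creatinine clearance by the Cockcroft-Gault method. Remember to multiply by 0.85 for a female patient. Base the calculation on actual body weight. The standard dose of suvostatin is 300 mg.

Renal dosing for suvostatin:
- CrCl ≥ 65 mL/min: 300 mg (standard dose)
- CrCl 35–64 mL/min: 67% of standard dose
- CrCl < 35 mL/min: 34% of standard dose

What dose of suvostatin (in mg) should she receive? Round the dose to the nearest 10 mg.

CrCl = (140 − 91) × 64.6 / (72 × 0.77) × 0.85 = 3165.4 / 55.44 × 0.85 ≈ 48.5 mL/min
CrCl ≈ 49 mL/min → bracket 35–64 mL/min.
67% of 300 mg = 201 mg → 200 mg

200 mg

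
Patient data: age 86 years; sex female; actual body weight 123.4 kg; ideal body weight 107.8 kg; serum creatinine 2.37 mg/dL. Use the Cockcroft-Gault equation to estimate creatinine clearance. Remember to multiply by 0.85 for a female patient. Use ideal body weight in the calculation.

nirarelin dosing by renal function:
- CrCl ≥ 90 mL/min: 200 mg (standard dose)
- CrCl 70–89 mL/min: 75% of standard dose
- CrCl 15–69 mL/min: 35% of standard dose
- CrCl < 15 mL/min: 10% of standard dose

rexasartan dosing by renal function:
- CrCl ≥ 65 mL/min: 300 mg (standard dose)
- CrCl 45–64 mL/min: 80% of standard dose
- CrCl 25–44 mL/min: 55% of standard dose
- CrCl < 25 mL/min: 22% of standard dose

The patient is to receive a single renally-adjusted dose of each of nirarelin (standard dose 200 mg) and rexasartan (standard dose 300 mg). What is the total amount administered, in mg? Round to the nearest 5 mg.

235 mg

CrCl = (140 − 86) × 107.8 / (72 × 2.37) × 0.85 = 5821.2 / 170.64 × 0.85 ≈ 29.0 mL/min
CrCl ≈ 29 mL/min.
nirarelin: 15–69 mL/min → 35% of 200 mg = 70 mg.
rexasartan: 25–44 mL/min → 55% of 300 mg = 165 mg.
Total = 70 + 165 = 235 mg.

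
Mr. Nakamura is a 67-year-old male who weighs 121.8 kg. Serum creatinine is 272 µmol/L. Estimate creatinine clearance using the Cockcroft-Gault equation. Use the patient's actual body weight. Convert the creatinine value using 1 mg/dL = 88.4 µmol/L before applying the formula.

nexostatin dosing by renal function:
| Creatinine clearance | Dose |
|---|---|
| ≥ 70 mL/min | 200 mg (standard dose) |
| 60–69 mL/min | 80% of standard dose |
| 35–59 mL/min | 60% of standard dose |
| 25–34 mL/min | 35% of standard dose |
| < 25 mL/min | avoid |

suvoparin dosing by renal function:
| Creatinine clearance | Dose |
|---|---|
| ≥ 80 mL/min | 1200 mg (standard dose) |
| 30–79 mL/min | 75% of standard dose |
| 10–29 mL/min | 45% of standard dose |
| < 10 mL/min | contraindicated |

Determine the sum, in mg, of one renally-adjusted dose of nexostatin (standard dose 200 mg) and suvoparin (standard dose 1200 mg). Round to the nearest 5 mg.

1020 mg

SCr = 272 / 88.4 = 3.077 mg/dL
CrCl = (140 − 67) × 121.8 / (72 × 3.077) = 8891.4 / 221.54 ≈ 40.1 mL/min
CrCl ≈ 40 mL/min.
nexostatin: 35–59 mL/min → 60% of 200 mg = 120 mg.
suvoparin: 30–79 mL/min → 75% of 1200 mg = 900 mg.
Total = 120 + 900 = 1020 mg.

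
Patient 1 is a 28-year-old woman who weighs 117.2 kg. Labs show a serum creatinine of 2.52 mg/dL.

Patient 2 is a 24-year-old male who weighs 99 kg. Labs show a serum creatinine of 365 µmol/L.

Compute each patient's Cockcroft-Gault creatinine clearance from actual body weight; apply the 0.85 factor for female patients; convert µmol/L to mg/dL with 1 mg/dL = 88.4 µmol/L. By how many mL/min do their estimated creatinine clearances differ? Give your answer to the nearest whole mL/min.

Patient 1: CrCl = (140 − 28) × 117.2 / (72 × 2.52) × 0.85 = 13126.4 / 181.44 × 0.85 ≈ 61.5 mL/min
Patient 2: SCr = 365 / 88.4 = 4.129 mg/dL
Patient 2: CrCl = (140 − 24) × 99 / (72 × 4.129) = 11484.0 / 297.29 ≈ 38.6 mL/min
|61.5 − 38.6| = 22.9 mL/min

23 mL/min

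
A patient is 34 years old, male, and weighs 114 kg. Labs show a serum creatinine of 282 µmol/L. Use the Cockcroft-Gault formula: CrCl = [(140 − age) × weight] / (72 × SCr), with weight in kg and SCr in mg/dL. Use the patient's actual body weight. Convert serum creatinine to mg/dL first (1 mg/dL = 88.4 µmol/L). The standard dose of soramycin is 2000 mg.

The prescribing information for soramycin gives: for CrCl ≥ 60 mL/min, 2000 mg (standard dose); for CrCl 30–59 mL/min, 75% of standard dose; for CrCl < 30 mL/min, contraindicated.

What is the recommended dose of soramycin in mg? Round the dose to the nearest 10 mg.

1500 mg

SCr = 282 / 88.4 = 3.19 mg/dL
CrCl = (140 − 34) × 114 / (72 × 3.19) = 12084.0 / 229.68 ≈ 52.6 mL/min
CrCl ≈ 53 mL/min → bracket 30–59 mL/min.
75% of 2000 mg = 1500 mg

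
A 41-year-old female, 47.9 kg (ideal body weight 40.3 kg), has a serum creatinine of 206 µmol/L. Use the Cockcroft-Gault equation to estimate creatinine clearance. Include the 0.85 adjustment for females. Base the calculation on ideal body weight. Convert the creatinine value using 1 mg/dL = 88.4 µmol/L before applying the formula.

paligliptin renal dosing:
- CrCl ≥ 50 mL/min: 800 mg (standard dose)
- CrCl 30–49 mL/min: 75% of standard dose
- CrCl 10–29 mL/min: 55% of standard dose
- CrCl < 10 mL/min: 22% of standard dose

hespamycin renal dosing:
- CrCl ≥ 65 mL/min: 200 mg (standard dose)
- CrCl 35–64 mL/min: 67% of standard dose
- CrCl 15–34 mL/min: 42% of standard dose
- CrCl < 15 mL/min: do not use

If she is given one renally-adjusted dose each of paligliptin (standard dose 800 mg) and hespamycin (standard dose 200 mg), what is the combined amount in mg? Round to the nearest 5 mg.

525 mg

SCr = 206 / 88.4 = 2.33 mg/dL
CrCl = (140 − 41) × 40.3 / (72 × 2.33) × 0.85 = 3989.7 / 167.76 × 0.85 ≈ 20.2 mL/min
CrCl ≈ 20 mL/min.
paligliptin: 10–29 mL/min → 55% of 800 mg = 440 mg.
hespamycin: 15–34 mL/min → 42% of 200 mg = 84 mg.
Total = 440 + 84 = 524 mg.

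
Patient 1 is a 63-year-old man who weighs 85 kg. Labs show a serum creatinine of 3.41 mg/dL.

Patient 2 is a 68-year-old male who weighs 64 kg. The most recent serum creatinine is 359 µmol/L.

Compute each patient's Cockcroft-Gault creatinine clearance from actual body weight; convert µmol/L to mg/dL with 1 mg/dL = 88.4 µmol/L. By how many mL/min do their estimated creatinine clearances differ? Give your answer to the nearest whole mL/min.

Patient 1: CrCl = (140 − 63) × 85 / (72 × 3.41) = 6545.0 / 245.52 ≈ 26.7 mL/min
Patient 2: SCr = 359 / 88.4 = 4.061 mg/dL
Patient 2: CrCl = (140 − 68) × 64 / (72 × 4.061) = 4608.0 / 292.39 ≈ 15.8 mL/min
|26.7 − 15.8| = 10.9 mL/min

11 mL/min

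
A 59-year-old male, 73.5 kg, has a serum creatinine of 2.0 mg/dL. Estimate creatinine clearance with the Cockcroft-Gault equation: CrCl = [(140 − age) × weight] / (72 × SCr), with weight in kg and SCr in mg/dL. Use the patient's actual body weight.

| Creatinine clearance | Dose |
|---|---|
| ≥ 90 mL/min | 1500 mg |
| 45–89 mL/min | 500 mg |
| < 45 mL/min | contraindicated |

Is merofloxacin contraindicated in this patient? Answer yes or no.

CrCl = (140 − 59) × 73.5 / (72 × 2) = 5953.5 / 144.00 ≈ 41.3 mL/min
CrCl ≈ 41 mL/min, which is < 45 mL/min.

yes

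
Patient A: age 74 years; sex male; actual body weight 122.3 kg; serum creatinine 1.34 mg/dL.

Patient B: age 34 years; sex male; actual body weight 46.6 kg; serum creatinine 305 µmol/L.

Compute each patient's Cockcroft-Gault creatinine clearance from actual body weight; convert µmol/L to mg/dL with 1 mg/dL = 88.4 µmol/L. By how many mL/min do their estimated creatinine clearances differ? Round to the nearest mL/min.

64 mL/min

Patient A: CrCl = (140 − 74) × 122.3 / (72 × 1.34) = 8071.8 / 96.48 ≈ 83.7 mL/min
Patient B: SCr = 305 / 88.4 = 3.45 mg/dL
Patient B: CrCl = (140 − 34) × 46.6 / (72 × 3.45) = 4939.6 / 248.40 ≈ 19.9 mL/min
|83.7 − 19.9| = 63.8 mL/min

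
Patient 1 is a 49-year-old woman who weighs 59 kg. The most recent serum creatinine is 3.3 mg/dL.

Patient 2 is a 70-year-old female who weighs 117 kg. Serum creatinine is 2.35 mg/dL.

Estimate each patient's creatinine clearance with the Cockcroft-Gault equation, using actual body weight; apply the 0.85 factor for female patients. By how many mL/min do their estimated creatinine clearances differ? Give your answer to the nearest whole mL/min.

Patient 1: CrCl = (140 − 49) × 59 / (72 × 3.3) × 0.85 = 5369.0 / 237.60 × 0.85 ≈ 19.2 mL/min
Patient 2: CrCl = (140 − 70) × 117 / (72 × 2.35) × 0.85 = 8190.0 / 169.20 × 0.85 ≈ 41.1 mL/min
|19.2 − 41.1| = 21.9 mL/min

22 mL/min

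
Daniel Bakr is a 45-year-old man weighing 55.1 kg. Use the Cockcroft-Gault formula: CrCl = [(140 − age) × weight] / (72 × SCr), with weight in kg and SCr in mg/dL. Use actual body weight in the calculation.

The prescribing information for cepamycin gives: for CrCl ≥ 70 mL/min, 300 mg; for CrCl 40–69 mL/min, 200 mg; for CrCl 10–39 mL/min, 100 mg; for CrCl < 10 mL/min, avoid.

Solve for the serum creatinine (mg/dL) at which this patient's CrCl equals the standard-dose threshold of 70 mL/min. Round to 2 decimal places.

1.04 mg/dL

Standard dose requires CrCl ≥ 70 mL/min.
Set (140 − 45) × 55.1 / (72 × SCr) = 70
SCr = (140 − 45) × 55.1 / (72 × 70) = 1.039 mg/dL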